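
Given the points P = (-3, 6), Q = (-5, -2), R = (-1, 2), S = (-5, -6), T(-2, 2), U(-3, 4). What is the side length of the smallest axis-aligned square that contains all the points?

The bounding box has width 4 and height 12.
An axis-aligned square enclosing the set must have side ≥ max(width, height).
So the minimum side is max(4, 12) = 12.

12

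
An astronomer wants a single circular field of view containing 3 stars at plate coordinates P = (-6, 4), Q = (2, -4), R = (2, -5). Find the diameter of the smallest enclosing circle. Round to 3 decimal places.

12.042

Side lengths²: PQ² = 128, PR² = 145, QR² = 1.
Since PR² = 145 ≥ 128 + 1 = 129, the angle opposite PR is not acute, so the smallest enclosing circle has PR as diameter.
Centre = midpoint of PR = (-2, -0.5), r² = 145/4 = 36.25.
Diameter = 2r = 2√(36.25) ≈ 12.042.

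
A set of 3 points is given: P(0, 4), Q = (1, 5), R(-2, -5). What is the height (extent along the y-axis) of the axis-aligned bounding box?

max y = 5, min y = -5, so height = 10.

10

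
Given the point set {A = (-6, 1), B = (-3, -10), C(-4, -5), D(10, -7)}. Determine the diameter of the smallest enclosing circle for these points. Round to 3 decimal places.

17.889

By Welzl's lemma the MEC is supported by two points (diametrically opposite) or three points (on a circumcircle).
The farthest pair is A–D with squared distance 320. The circle on this segment as diameter has centre (2, -3) and r² = 320/4 = 80.
Check B: distance² to centre = 74 ≤ 80, so it lies inside.
All remaining points lie in this disk, and no smaller disk contains both endpoints, so this is the minimum enclosing circle.
Diameter = 2r = 2√80 ≈ 17.889.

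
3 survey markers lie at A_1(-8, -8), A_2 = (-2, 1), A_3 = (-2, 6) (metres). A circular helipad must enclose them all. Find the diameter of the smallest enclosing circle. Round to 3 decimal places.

Side lengths²: A_1A_2² = 117, A_1A_3² = 232, A_2A_3² = 25.
Since A_1A_3² = 232 ≥ 117 + 25 = 142, the angle opposite A_1A_3 is not acute, so the smallest enclosing circle has A_1A_3 as diameter.
Centre = midpoint of A_1A_3 = (-5, -1), r² = 232/4 = 58.
Diameter = 2r = 2√58 ≈ 15.232.

15.232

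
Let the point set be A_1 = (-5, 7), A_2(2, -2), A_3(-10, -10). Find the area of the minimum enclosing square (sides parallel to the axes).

289

The bounding box has width 12 and height 17.
An axis-aligned square enclosing the set must have side ≥ max(width, height).
So the minimum side is max(12, 17) = 17.
Area = 17² = 289.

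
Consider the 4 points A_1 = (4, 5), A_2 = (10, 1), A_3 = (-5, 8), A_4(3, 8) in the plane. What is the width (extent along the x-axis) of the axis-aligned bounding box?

15

max x = 10, min x = -5, so width = 15.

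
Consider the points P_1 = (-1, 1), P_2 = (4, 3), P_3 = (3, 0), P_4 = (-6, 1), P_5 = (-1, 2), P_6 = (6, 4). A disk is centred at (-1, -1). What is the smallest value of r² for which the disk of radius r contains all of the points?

The required radius is the distance from (-1, -1) to the farthest point.
Squared distances: 4, 41, 17, 29, 9, 74.
Maximum is 74, attained at P_6.

74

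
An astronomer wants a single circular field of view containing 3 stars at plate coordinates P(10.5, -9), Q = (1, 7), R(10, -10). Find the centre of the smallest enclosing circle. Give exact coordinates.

(5.5, -1.5)

Side lengths²: PQ² = 346.25, PR² = 1.25, QR² = 370.
Since QR² = 370 ≥ 346.25 + 1.25 = 347.5, the angle opposite QR is not acute, so the smallest enclosing circle has QR as diameter.
Centre = midpoint of QR = (5.5, -1.5), r² = 370/4 = 92.5.
Centre = (5.5, -1.5).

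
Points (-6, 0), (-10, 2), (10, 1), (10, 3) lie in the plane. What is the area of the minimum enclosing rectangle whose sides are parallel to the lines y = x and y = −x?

In coordinates u = x + y, v = x − y the rectangle is axis-aligned; the map (x,y)→(u,v) scales areas by 2.
u-values: -6, -8, 11, 13; range = 13 − (-8) = 21.
v-values: -6, -12, 9, 7; range = 9 − (-12) = 21.
Area = (21 × 21) / 2 = 220.5.

220.5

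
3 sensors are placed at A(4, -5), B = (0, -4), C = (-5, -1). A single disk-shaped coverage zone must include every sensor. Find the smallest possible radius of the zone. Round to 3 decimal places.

Side lengths²: AB² = 17, AC² = 97, BC² = 34.
Since AC² = 97 ≥ 34 + 17 = 51, the angle opposite AC is not acute, so the smallest enclosing circle has AC as diameter.
Centre = midpoint of AC = (-0.5, -3), r² = 97/4 = 24.25.
r = √(24.25) ≈ 4.924.

4.924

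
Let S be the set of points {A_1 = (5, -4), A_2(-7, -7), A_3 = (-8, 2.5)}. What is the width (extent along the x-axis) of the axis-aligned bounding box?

13

max x = 5, min x = -8, so width = 13.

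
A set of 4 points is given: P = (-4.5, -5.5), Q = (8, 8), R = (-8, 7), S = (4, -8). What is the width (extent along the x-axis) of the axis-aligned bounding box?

max x = 8, min x = -8, so width = 16.

16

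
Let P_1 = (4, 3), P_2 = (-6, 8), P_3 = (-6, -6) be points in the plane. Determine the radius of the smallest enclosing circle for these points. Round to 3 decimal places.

7.521

Side lengths²: P_1P_2² = 125, P_1P_3² = 181, P_2P_3² = 196.
Since P_2P_3² = 196 < 181 + 125 = 306, the triangle is acute, so the smallest enclosing circle is the circumcircle.
Circumcentre = (-3.25, 1), r² = 56.5625.
r = √(56.5625) ≈ 7.521.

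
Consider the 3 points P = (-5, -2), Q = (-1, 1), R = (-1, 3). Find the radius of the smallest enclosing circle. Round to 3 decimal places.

3.202

Side lengths²: PQ² = 25, PR² = 41, QR² = 4.
Since PR² = 41 ≥ 25 + 4 = 29, the angle opposite PR is not acute, so the smallest enclosing circle has PR as diameter.
Centre = midpoint of PR = (-3, 0.5), r² = 41/4 = 10.25.
r = √(10.25) ≈ 3.202.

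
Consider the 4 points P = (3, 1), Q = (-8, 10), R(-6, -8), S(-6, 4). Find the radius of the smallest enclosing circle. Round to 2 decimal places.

9.10

A smallest enclosing disk is always determined by at most three of the input points on its boundary.
The minimum enclosing circle is determined by three boundary points: P, Q, R.
Their circumcentre is (-6.1, 1.1) with r² = 82.82.
The farthest remaining point S is at distance² 8.42 ≤ 82.82.
r = √(82.82) ≈ 9.10.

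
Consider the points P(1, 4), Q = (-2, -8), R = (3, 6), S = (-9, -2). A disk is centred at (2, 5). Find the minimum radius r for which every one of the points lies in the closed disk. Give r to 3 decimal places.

13.601

The required radius is the distance from (2, 5) to the farthest point.
Squared distances: 2, 185, 2, 170.
Maximum is 185, attained at Q.
r = √185 ≈ 13.601.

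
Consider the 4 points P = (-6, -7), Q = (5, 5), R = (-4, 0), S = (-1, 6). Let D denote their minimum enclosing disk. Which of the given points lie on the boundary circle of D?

By Welzl's lemma the MEC is supported by two points (diametrically opposite) or three points (on a circumcircle).
The farthest pair is P–Q with squared distance 265. The circle on this segment as diameter has centre (-0.5, -1) and r² = 265/4 = 66.25.
Check R: distance² to centre = 13.25 ≤ 66.25, so it lies inside.
All remaining points lie in this disk, and no smaller disk contains both endpoints, so this is the minimum enclosing circle.
The points at distance exactly r from the centre are P, Q — 2 points.

P, Q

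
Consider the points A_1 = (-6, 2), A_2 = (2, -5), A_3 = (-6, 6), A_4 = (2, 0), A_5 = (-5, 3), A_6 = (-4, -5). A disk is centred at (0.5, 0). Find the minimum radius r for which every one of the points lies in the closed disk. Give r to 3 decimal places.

The required radius is the distance from (0.5, 0) to the farthest point.
Squared distances: 46.25, 27.25, 78.25, 2.25, 39.25, 45.25.
Maximum is 78.25, attained at A_3.
r = √(78.25) ≈ 8.846.

8.846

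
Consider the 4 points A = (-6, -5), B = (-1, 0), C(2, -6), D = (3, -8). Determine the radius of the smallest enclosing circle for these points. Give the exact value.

5

The minimum enclosing circle is determined by three boundary points: A, B, D.
Their circumcentre is (-1, -5) with r² = 25.
The farthest remaining point C is at distance² 10 ≤ 25.
r = √25 = 5.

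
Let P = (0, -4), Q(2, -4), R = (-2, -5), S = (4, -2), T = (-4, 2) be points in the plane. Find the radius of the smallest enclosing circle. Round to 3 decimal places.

4.550

By Welzl's lemma the MEC is supported by two points (diametrically opposite) or three points (on a circumcircle).
The minimum enclosing circle is determined by three boundary points: R, S, T.
Their circumcentre is (-0.375, -0.75) with r² = 20.703125.
The farthest remaining point Q is at distance² 16.203125 ≤ 20.703125.
r = √(20.703125) ≈ 4.550.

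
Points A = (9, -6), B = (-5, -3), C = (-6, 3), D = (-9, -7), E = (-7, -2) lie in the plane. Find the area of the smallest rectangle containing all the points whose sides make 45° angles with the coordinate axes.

In coordinates u = x + y, v = x − y the rectangle is axis-aligned; the map (x,y)→(u,v) scales areas by 2.
u-values: 3, -8, -3, -16, -9; range = 3 − (-16) = 19.
v-values: 15, -2, -9, -2, -5; range = 15 − (-9) = 24.
Area = (19 × 24) / 2 = 228.

228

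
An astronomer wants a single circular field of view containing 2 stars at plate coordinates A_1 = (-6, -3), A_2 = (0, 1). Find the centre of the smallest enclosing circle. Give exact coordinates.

The smallest circle enclosing two points has them as diameter endpoints.
Centre = midpoint = (-3, -1); r² = |A_1A_2|²/4 = 52/4 = 13.
Centre = (-3, -1).

(-3, -1)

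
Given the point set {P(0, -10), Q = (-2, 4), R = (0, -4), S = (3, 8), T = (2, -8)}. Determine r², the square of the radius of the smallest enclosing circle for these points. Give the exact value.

83.25

A smallest enclosing disk is always determined by at most three of the input points on its boundary.
The farthest pair is P–S with squared distance 333. The circle on this segment as diameter has centre (1.5, -1) and r² = 333/4 = 83.25.
Check Q: distance² to centre = 37.25 ≤ 83.25, so it lies inside.
All remaining points lie in this disk, and no smaller disk contains both endpoints, so this is the minimum enclosing circle.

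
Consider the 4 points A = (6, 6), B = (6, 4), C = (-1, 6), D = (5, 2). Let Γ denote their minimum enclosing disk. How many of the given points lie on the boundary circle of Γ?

3

By Welzl's lemma the MEC is supported by two points (diametrically opposite) or three points (on a circumcircle).
The minimum enclosing circle is determined by three boundary points: A, C, D.
Their circumcentre is (2.5, 4.75) with r² = 13.8125.
The farthest remaining point B is at distance² 12.8125 ≤ 13.8125.
The points at distance exactly r from the centre are A, C, D — 3 points.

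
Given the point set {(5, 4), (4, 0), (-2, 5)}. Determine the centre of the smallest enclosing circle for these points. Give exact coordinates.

(73/58, 163/58)

Call the three points A, B, C in the order given.
Side lengths²: AB² = 17, AC² = 50, BC² = 61.
Since BC² = 61 < 50 + 17 = 67, the triangle is acute, so the smallest enclosing circle is the circumcircle.
Circumcentre = (73/58, 163/58), r² = 25925/1682.
Centre = (73/58, 163/58).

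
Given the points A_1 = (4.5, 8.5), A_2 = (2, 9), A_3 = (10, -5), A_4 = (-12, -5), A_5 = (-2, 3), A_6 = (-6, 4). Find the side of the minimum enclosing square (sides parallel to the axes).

22

The bounding box has width 22 and height 14.
An axis-aligned square enclosing the set must have side ≥ max(width, height).
So the minimum side is max(22, 14) = 22.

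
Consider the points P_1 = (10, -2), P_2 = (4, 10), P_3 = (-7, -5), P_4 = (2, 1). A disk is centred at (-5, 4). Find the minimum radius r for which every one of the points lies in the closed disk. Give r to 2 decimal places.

The required radius is the distance from (-5, 4) to the farthest point.
Squared distances: 261, 117, 85, 58.
Maximum is 261, attained at P_1.
r = √261 ≈ 16.16.

16.16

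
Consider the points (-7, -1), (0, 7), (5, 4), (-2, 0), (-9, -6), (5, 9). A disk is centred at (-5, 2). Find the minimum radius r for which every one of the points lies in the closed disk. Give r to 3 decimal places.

12.207

The required radius is the distance from (-5, 2) to the farthest point.
Squared distances: 13, 50, 104, 13, 80, 149.
Maximum is 149, attained at (5, 9).
r = √149 ≈ 12.207.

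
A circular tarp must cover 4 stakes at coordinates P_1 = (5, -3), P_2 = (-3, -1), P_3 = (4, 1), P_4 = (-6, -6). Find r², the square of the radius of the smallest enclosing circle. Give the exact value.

37.25

A smallest enclosing disk is always determined by at most three of the input points on its boundary.
The farthest pair is P_3–P_4 with squared distance 149. The circle on this segment as diameter has centre (-1, -2.5) and r² = 149/4 = 37.25.
Check P_1: distance² to centre = 36.25 ≤ 37.25, so it lies inside.
All remaining points lie in this disk, and no smaller disk contains both endpoints, so this is the minimum enclosing circle.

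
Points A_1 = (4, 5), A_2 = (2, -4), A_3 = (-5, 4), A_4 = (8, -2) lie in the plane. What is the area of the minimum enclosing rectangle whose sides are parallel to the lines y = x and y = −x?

104.5

In coordinates u = x + y, v = x − y the rectangle is axis-aligned; the map (x,y)→(u,v) scales areas by 2.
u-values: 9, -2, -1, 6; range = 9 − (-2) = 11.
v-values: -1, 6, -9, 10; range = 10 − (-9) = 19.
Area = (11 × 19) / 2 = 104.5.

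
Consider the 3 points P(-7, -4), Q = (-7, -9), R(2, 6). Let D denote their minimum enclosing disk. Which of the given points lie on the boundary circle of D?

Q, R

Side lengths²: PQ² = 25, PR² = 181, QR² = 306.
Since QR² = 306 ≥ 181 + 25 = 206, the angle opposite QR is not acute, so the smallest enclosing circle has QR as diameter.
Centre = midpoint of QR = (-2.5, -1.5), r² = 306/4 = 76.5.
The points at distance exactly r from the centre are Q, R — 2 points.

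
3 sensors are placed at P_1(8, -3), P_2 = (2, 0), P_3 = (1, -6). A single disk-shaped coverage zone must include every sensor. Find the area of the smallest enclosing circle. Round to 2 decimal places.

Side lengths²: P_1P_2² = 45, P_1P_3² = 58, P_2P_3² = 37.
Since P_1P_3² = 58 < 45 + 37 = 82, the triangle is acute, so the smallest enclosing circle is the circumcircle.
Circumcentre = (105/26, -89/26), r² = 5365/338.
Area = π·r² = π·5365/338 ≈ 49.87.

49.87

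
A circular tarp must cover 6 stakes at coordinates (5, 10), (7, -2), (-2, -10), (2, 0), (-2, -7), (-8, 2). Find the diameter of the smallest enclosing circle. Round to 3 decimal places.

A smallest enclosing disk is always determined by at most three of the input points on its boundary.
The farthest pair is (5, 10)–(-2, -10) with squared distance 449. The circle on this segment as diameter has centre (1.5, 0) and r² = 449/4 = 112.25.
Check (7, -2): distance² to centre = 34.25 ≤ 112.25, so it lies inside.
All remaining points lie in this disk, and no smaller disk contains both endpoints, so this is the minimum enclosing circle.
Diameter = 2r = 2√(112.25) ≈ 21.190.

21.190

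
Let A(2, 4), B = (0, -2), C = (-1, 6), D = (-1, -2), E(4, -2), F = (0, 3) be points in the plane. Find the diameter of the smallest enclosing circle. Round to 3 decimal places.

The farthest pair is C–E with squared distance 89. The circle on this segment as diameter has centre (1.5, 2) and r² = 89/4 = 22.25.
Check A: distance² to centre = 4.25 ≤ 22.25, so it lies inside.
All remaining points lie in this disk, and no smaller disk contains both endpoints, so this is the minimum enclosing circle.
Diameter = 2r = 2√(22.25) ≈ 9.434.

9.434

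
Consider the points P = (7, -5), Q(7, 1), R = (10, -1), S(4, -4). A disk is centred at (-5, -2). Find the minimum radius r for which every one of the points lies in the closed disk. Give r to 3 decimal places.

15.033

The required radius is the distance from (-5, -2) to the farthest point.
Squared distances: 153, 153, 226, 85.
Maximum is 226, attained at R.
r = √226 ≈ 15.033.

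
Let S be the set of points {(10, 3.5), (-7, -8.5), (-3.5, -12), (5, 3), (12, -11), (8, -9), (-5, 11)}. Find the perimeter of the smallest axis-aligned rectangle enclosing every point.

84

Width = max x − min x = 12 − (-7) = 19.
Height = max y − min y = 11 − (-12) = 23.
Perimeter = 2(19 + 23) = 84.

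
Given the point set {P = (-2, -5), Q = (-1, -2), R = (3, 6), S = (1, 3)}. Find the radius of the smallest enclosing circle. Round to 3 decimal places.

The minimum enclosing circle of a finite set is fixed by two of the points (as a diameter) or three (as a circumcircle).
The farthest pair is P–R with squared distance 146. The circle on this segment as diameter has centre (0.5, 0.5) and r² = 146/4 = 36.5.
Check Q: distance² to centre = 8.5 ≤ 36.5, so it lies inside.
All remaining points lie in this disk, and no smaller disk contains both endpoints, so this is the minimum enclosing circle.
r = √(36.5) ≈ 6.042.

6.042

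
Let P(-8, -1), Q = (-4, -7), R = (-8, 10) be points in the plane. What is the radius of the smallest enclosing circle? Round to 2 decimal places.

8.73

Side lengths²: PQ² = 52, PR² = 121, QR² = 305.
Since QR² = 305 ≥ 121 + 52 = 173, the angle opposite QR is not acute, so the smallest enclosing circle has QR as diameter.
Centre = midpoint of QR = (-6, 1.5), r² = 305/4 = 76.25.
r = √(76.25) ≈ 8.73.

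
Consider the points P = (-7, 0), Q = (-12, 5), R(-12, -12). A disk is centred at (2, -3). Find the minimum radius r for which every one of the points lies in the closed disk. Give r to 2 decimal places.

The required radius is the distance from (2, -3) to the farthest point.
Squared distances: 90, 260, 277.
Maximum is 277, attained at R.
r = √277 ≈ 16.64.

16.64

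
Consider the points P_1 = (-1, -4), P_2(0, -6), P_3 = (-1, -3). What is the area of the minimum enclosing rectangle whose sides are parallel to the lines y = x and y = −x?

In coordinates u = x + y, v = x − y the rectangle is axis-aligned; the map (x,y)→(u,v) scales areas by 2.
u-values: -5, -6, -4; range = -4 − (-6) = 2.
v-values: 3, 6, 2; range = 6 − 2 = 4.
Area = (2 × 4) / 2 = 4.

4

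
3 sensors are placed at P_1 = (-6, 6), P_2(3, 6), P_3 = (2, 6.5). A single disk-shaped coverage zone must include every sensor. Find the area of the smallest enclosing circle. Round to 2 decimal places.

63.62

Side lengths²: P_1P_2² = 81, P_1P_3² = 64.25, P_2P_3² = 1.25.
Since P_1P_2² = 81 ≥ 64.25 + 1.25 = 65.5, the angle opposite P_1P_2 is not acute, so the smallest enclosing circle has P_1P_2 as diameter.
Centre = midpoint of P_1P_2 = (-1.5, 6), r² = 81/4 = 20.25.
Area = π·r² = π·20.25 ≈ 63.62.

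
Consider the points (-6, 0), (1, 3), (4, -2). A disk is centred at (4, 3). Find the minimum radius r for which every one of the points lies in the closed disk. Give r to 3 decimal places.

The required radius is the distance from (4, 3) to the farthest point.
Squared distances: 109, 9, 25.
Maximum is 109, attained at (-6, 0).
r = √109 ≈ 10.440.

10.440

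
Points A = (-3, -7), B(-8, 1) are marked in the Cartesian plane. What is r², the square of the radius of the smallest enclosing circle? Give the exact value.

22.25

The smallest circle enclosing two points has them as diameter endpoints.
Centre = midpoint = (-5.5, -3); r² = |AB|²/4 = 89/4 = 22.25.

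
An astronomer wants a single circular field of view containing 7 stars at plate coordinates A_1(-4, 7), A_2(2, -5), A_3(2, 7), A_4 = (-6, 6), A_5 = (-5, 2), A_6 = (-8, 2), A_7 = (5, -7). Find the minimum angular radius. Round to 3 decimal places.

8.515

A smallest enclosing disk is always determined by at most three of the input points on its boundary.
The farthest pair is A_4–A_7 with squared distance 290. The circle on this segment as diameter has centre (-0.5, -0.5) and r² = 290/4 = 72.5.
Check A_1: distance² to centre = 68.5 ≤ 72.5, so it lies inside.
All remaining points lie in this disk, and no smaller disk contains both endpoints, so this is the minimum enclosing circle.
r = √(72.5) ≈ 8.515.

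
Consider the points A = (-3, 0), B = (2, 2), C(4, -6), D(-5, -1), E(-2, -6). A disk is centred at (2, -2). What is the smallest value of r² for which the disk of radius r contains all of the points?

The required radius is the distance from (2, -2) to the farthest point.
Squared distances: 29, 16, 20, 50, 32.
Maximum is 50, attained at D.

50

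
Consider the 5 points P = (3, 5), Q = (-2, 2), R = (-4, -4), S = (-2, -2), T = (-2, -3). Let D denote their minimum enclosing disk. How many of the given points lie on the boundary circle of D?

2

The minimum enclosing circle of a finite set is fixed by two of the points (as a diameter) or three (as a circumcircle).
The farthest pair is P–R with squared distance 130. The circle on this segment as diameter has centre (-0.5, 0.5) and r² = 130/4 = 32.5.
Check Q: distance² to centre = 4.5 ≤ 32.5, so it lies inside.
All remaining points lie in this disk, and no smaller disk contains both endpoints, so this is the minimum enclosing circle.
The points at distance exactly r from the centre are P, R — 2 points.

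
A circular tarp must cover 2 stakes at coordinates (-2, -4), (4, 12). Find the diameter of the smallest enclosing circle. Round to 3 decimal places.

The smallest circle enclosing two points has them as diameter endpoints.
Centre = midpoint = (1, 4); r² = |(-2, -4)−(4, 12)|²/4 = 292/4 = 73.
Diameter = 2r = 2√73 ≈ 17.088.

17.088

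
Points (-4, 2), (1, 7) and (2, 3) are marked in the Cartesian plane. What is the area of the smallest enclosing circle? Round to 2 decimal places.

39.52

Call the three points A, B, C in the order given.
Side lengths²: AB² = 50, AC² = 37, BC² = 17.
Since AB² = 50 < 37 + 17 = 54, the triangle is acute, so the smallest enclosing circle is the circumcircle.
Circumcentre = (-1.3, 4.3), r² = 12.58.
Area = π·r² = π·12.58 ≈ 39.52.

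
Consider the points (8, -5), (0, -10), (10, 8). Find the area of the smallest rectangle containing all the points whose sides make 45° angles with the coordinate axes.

In coordinates u = x + y, v = x − y the rectangle is axis-aligned; the map (x,y)→(u,v) scales areas by 2.
u-values: 3, -10, 18; range = 18 − (-10) = 28.
v-values: 13, 10, 2; range = 13 − 2 = 11.
Area = (28 × 11) / 2 = 154.

154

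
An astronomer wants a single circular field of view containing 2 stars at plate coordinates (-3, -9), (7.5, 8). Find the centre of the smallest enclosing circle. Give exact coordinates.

The smallest circle enclosing two points has them as diameter endpoints.
Centre = midpoint = (2.25, -0.5); r² = |(-3, -9)−(7.5, 8)|²/4 = 399.25/4 = 99.8125.
Centre = (2.25, -0.5).

(2.25, -0.5)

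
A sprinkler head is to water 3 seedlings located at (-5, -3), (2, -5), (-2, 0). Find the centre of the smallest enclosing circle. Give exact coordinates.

Call the three points A, B, C in the order given.
Side lengths²: AB² = 53, AC² = 18, BC² = 41.
Since AB² = 53 < 41 + 18 = 59, the triangle is acute, so the smallest enclosing circle is the circumcircle.
Circumcentre = (-25/18, -65/18), r² = 2173/162.
Centre = (-25/18, -65/18).

(-25/18, -65/18)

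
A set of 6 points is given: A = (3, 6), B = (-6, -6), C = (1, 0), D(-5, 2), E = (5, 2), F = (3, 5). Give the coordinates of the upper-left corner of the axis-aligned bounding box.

x-range [-6, 5], y-range [-6, 6].
The upper-left corner is (-6, 6).

(-6, 6)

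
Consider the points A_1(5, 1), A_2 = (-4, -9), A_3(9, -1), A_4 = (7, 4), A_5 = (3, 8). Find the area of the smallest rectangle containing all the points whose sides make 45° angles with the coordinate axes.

In coordinates u = x + y, v = x − y the rectangle is axis-aligned; the map (x,y)→(u,v) scales areas by 2.
u-values: 6, -13, 8, 11, 11; range = 11 − (-13) = 24.
v-values: 4, 5, 10, 3, -5; range = 10 − (-5) = 15.
Area = (24 × 15) / 2 = 180.

180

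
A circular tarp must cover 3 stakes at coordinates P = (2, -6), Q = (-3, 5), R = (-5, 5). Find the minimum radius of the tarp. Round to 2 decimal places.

6.52

Side lengths²: PQ² = 146, PR² = 170, QR² = 4.
Since PR² = 170 ≥ 146 + 4 = 150, the angle opposite PR is not acute, so the smallest enclosing circle has PR as diameter.
Centre = midpoint of PR = (-1.5, -0.5), r² = 170/4 = 42.5.
r = √(42.5) ≈ 6.52.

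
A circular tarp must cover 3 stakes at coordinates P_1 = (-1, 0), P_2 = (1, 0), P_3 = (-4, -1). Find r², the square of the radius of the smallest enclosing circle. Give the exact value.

6.5

Side lengths²: P_1P_2² = 4, P_1P_3² = 10, P_2P_3² = 26.
Since P_2P_3² = 26 ≥ 10 + 4 = 14, the angle opposite P_2P_3 is not acute, so the smallest enclosing circle has P_2P_3 as diameter.
Centre = midpoint of P_2P_3 = (-1.5, -0.5), r² = 26/4 = 6.5.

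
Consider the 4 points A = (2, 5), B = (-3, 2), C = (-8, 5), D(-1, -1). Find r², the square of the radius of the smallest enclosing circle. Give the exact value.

26.5625

The minimum enclosing circle is determined by three boundary points: A, C, D.
Their circumcentre is (-3, 3.75) with r² = 26.5625.
The farthest remaining point B is at distance² 3.0625 ≤ 26.5625.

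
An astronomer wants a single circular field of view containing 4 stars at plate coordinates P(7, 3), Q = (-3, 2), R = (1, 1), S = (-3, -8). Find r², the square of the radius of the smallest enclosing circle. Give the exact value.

By Welzl's lemma the MEC is supported by two points (diametrically opposite) or three points (on a circumcircle).
The farthest pair is P–S with squared distance 221. The circle on this segment as diameter has centre (2, -2.5) and r² = 221/4 = 55.25.
Check Q: distance² to centre = 45.25 ≤ 55.25, so it lies inside.
All remaining points lie in this disk, and no smaller disk contains both endpoints, so this is the minimum enclosing circle.

55.25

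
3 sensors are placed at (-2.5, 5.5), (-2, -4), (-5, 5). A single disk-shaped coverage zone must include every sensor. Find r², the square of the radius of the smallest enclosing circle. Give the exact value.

22.978515625

Call the three points A, B, C in the order given.
Side lengths²: AB² = 90.5, AC² = 6.5, BC² = 90.
Since AB² = 90.5 < 90 + 6.5 = 96.5, the triangle is acute, so the smallest enclosing circle is the circumcircle.
Circumcentre = (-2.84375, 0.71875), r² = 22.978515625.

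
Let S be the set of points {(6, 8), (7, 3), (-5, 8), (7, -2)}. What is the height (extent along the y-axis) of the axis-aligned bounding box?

max y = 8, min y = -2, so height = 10.

10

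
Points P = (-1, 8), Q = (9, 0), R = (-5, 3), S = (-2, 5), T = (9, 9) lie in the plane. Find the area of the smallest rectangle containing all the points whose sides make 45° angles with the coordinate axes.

180

In coordinates u = x + y, v = x − y the rectangle is axis-aligned; the map (x,y)→(u,v) scales areas by 2.
u-values: 7, 9, -2, 3, 18; range = 18 − (-2) = 20.
v-values: -9, 9, -8, -7, 0; range = 9 − (-9) = 18.
Area = (20 × 18) / 2 = 180.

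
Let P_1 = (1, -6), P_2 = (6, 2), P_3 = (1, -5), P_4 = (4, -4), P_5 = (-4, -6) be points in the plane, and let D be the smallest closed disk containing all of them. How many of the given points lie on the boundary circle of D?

A smallest enclosing disk is always determined by at most three of the input points on its boundary.
The farthest pair is P_2–P_5 with squared distance 164. The circle on this segment as diameter has centre (1, -2) and r² = 164/4 = 41.
Check P_1: distance² to centre = 16 ≤ 41, so it lies inside.
All remaining points lie in this disk, and no smaller disk contains both endpoints, so this is the minimum enclosing circle.
The points at distance exactly r from the centre are P_2, P_5 — 2 points.

2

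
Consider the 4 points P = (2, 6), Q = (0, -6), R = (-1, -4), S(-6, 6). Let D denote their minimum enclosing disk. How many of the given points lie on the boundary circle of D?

3

A smallest enclosing disk is always determined by at most three of the input points on its boundary.
The minimum enclosing circle is determined by three boundary points: P, Q, S.
Their circumcentre is (-2, 0.5) with r² = 46.25.
The farthest remaining point R is at distance² 21.25 ≤ 46.25.
The points at distance exactly r from the centre are P, Q, S — 3 points.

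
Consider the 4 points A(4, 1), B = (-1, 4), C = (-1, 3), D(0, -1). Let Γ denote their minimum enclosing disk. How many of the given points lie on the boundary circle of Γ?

3

By Welzl's lemma the MEC is supported by two points (diametrically opposite) or three points (on a circumcircle).
The minimum enclosing circle is determined by three boundary points: A, B, D.
Their circumcentre is (12/11, 20/11) with r² = 1105/121.
The farthest remaining point C is at distance² 698/121 ≤ 1105/121.
The points at distance exactly r from the centre are A, B, D — 3 points.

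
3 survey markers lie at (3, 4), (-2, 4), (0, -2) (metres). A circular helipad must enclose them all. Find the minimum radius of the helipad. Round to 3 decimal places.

3.536

Call the three points A, B, C in the order given.
Side lengths²: AB² = 25, AC² = 45, BC² = 40.
Since AC² = 45 < 40 + 25 = 65, the triangle is acute, so the smallest enclosing circle is the circumcircle.
Circumcentre = (0.5, 1.5), r² = 12.5.
r = √(12.5) ≈ 3.536.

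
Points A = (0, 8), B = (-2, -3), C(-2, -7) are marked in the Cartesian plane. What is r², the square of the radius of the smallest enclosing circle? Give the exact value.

Side lengths²: AB² = 125, AC² = 229, BC² = 16.
Since AC² = 229 ≥ 125 + 16 = 141, the angle opposite AC is not acute, so the smallest enclosing circle has AC as diameter.
Centre = midpoint of AC = (-1, 0.5), r² = 229/4 = 57.25.

57.25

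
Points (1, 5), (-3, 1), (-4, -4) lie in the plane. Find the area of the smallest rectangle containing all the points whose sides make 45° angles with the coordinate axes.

28

In coordinates u = x + y, v = x − y the rectangle is axis-aligned; the map (x,y)→(u,v) scales areas by 2.
u-values: 6, -2, -8; range = 6 − (-8) = 14.
v-values: -4, -4, 0; range = 0 − (-4) = 4.
Area = (14 × 4) / 2 = 28.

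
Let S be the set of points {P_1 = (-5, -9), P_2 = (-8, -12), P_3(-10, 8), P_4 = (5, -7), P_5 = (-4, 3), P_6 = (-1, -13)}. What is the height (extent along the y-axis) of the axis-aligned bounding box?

21

max y = 8, min y = -13, so height = 21.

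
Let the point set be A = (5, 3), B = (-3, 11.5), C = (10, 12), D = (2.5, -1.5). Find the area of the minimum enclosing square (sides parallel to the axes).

182.25

The bounding box has width 13 and height 13.5.
An axis-aligned square enclosing the set must have side ≥ max(width, height).
So the minimum side is max(13, 13.5) = 13.5.
Area = 13.5² = 182.25.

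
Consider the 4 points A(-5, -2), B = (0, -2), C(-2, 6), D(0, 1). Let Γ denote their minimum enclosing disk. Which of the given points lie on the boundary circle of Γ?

A, B, C

The minimum enclosing circle is determined by three boundary points: A, B, C.
Their circumcentre is (-2.5, 1.625) with r² = 19.390625.
The farthest remaining point D is at distance² 6.640625 ≤ 19.390625.
The points at distance exactly r from the centre are A, B, C — 3 points.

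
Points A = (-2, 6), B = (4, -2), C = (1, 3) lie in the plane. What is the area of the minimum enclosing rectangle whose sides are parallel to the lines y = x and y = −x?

14

In coordinates u = x + y, v = x − y the rectangle is axis-aligned; the map (x,y)→(u,v) scales areas by 2.
u-values: 4, 2, 4; range = 4 − 2 = 2.
v-values: -8, 6, -2; range = 6 − (-8) = 14.
Area = (2 × 14) / 2 = 14.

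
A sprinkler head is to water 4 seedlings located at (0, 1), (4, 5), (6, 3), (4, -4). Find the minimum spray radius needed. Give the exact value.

4.5

The farthest pair is (4, 5)–(4, -4) with squared distance 81. The circle on this segment as diameter has centre (4, 0.5) and r² = 81/4 = 20.25.
Check (0, 1): distance² to centre = 16.25 ≤ 20.25, so it lies inside.
All remaining points lie in this disk, and no smaller disk contains both endpoints, so this is the minimum enclosing circle.
r = √(20.25) = 4.5.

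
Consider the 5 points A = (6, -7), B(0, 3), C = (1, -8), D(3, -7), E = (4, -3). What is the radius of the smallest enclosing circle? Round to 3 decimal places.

5.864

A smallest enclosing disk is always determined by at most three of the input points on its boundary.
The minimum enclosing circle is determined by three boundary points: A, B, C.
Their circumcentre is (69/28, -65/28) with r² = 13481/392.
The farthest remaining point D is at distance² 8693/392 ≤ 13481/392.
r = √(13481/392) ≈ 5.864.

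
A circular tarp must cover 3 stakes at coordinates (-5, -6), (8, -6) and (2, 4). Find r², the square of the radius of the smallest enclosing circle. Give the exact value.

Call the three points A, B, C in the order given.
Side lengths²: AB² = 169, AC² = 149, BC² = 136.
Since AB² = 169 < 149 + 136 = 285, the triangle is acute, so the smallest enclosing circle is the circumcircle.
Circumcentre = (1.5, -3.1), r² = 50.66.

50.66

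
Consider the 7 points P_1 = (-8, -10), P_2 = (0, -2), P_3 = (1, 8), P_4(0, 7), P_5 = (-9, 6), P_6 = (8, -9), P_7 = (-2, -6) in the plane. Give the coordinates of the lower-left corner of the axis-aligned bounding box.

x-range [-9, 8], y-range [-10, 8].
The lower-left corner is (-9, -10).

(-9, -10)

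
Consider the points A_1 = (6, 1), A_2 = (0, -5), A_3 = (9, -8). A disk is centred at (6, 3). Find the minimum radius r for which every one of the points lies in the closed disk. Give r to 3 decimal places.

11.402

The required radius is the distance from (6, 3) to the farthest point.
Squared distances: 4, 100, 130.
Maximum is 130, attained at A_3.
r = √130 ≈ 11.402.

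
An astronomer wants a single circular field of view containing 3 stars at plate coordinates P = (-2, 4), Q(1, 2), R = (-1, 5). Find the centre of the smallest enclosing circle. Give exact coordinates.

Side lengths²: PQ² = 13, PR² = 2, QR² = 13.
Since QR² = 13 < 13 + 2 = 15, the triangle is acute, so the smallest enclosing circle is the circumcircle.
Circumcentre = (-0.3, 3.3), r² = 3.38.
Centre = (-0.3, 3.3).

(-0.3, 3.3)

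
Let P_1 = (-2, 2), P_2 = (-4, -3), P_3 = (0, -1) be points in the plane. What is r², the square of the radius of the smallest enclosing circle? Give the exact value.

7.36328125

Side lengths²: P_1P_2² = 29, P_1P_3² = 13, P_2P_3² = 20.
Since P_1P_2² = 29 < 20 + 13 = 33, the triangle is acute, so the smallest enclosing circle is the circumcircle.
Circumcentre = (-2.6875, -0.625), r² = 7.36328125.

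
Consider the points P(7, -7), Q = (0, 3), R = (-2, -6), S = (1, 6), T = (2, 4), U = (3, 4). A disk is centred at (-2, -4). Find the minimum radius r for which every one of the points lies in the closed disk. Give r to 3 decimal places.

The required radius is the distance from (-2, -4) to the farthest point.
Squared distances: 90, 53, 4, 109, 80, 89.
Maximum is 109, attained at S.
r = √109 ≈ 10.440.

10.440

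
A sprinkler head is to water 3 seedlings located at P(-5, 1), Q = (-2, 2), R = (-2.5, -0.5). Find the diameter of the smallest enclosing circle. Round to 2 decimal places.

Side lengths²: PQ² = 10, PR² = 8.5, QR² = 6.5.
Since PQ² = 10 < 8.5 + 6.5 = 15, the triangle is acute, so the smallest enclosing circle is the circumcircle.
Circumcentre = (-93/28, 27/28), r² = 1105/392.
Diameter = 2r = 2√(1105/392) ≈ 3.36.

3.36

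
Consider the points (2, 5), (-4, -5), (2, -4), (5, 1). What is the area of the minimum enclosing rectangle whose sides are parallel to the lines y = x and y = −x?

72

In coordinates u = x + y, v = x − y the rectangle is axis-aligned; the map (x,y)→(u,v) scales areas by 2.
u-values: 7, -9, -2, 6; range = 7 − (-9) = 16.
v-values: -3, 1, 6, 4; range = 6 − (-3) = 9.
Area = (16 × 9) / 2 = 72.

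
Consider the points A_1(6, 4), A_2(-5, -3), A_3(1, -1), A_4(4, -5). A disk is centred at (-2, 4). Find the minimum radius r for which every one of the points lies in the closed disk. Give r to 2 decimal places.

10.82

The required radius is the distance from (-2, 4) to the farthest point.
Squared distances: 64, 58, 34, 117.
Maximum is 117, attained at A_4.
r = √117 ≈ 10.82.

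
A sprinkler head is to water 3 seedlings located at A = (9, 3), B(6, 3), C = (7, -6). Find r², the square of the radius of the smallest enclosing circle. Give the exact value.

3485/162

Side lengths²: AB² = 9, AC² = 85, BC² = 82.
Since AC² = 85 < 82 + 9 = 91, the triangle is acute, so the smallest enclosing circle is the circumcircle.
Circumcentre = (7.5, -25/18), r² = 3485/162.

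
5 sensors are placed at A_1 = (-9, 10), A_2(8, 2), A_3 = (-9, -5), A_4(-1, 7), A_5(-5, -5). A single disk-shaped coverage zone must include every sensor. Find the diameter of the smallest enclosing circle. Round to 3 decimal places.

The minimum enclosing circle of a finite set is fixed by two of the points (as a diameter) or three (as a circumcircle).
The minimum enclosing circle is determined by three boundary points: A_1, A_2, A_3.
Their circumcentre is (-73/34, 2.5) with r² = 59657/578.
The farthest remaining point A_5 is at distance² 37217/578 ≤ 59657/578.
Diameter = 2r = 2√(59657/578) ≈ 20.319.

20.319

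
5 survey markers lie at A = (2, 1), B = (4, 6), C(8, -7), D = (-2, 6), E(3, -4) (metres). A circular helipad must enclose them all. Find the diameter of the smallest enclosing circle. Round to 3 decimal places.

16.401

A smallest enclosing disk is always determined by at most three of the input points on its boundary.
The farthest pair is C–D with squared distance 269. The circle on this segment as diameter has centre (3, -0.5) and r² = 269/4 = 67.25.
Check A: distance² to centre = 3.25 ≤ 67.25, so it lies inside.
All remaining points lie in this disk, and no smaller disk contains both endpoints, so this is the minimum enclosing circle.
Diameter = 2r = 2√(67.25) ≈ 16.401.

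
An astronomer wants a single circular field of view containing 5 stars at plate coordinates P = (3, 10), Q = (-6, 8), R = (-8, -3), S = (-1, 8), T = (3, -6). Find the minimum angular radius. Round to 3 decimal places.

8.826

By Welzl's lemma the MEC is supported by two points (diametrically opposite) or three points (on a circumcircle).
The minimum enclosing circle is determined by three boundary points: P, R, T.
Their circumcentre is (-8/11, 2) with r² = 9425/121.
The farthest remaining point Q is at distance² 7720/121 ≤ 9425/121.
r = √(9425/121) ≈ 8.826.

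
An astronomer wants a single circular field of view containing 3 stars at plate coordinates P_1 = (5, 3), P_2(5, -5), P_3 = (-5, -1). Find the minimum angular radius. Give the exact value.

Side lengths²: P_1P_2² = 64, P_1P_3² = 116, P_2P_3² = 116.
Since P_2P_3² = 116 < 116 + 64 = 180, the triangle is acute, so the smallest enclosing circle is the circumcircle.
Circumcentre = (0.8, -1), r² = 33.64.
r = √(33.64) = 5.8.

5.8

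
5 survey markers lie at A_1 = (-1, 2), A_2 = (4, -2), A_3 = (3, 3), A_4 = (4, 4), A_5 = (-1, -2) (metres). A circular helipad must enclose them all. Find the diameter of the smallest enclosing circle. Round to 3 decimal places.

7.810

The minimum enclosing circle of a finite set is fixed by two of the points (as a diameter) or three (as a circumcircle).
The farthest pair is A_4–A_5 with squared distance 61. The circle on this segment as diameter has centre (1.5, 1) and r² = 61/4 = 15.25.
Check A_1: distance² to centre = 7.25 ≤ 15.25, so it lies inside.
All remaining points lie in this disk, and no smaller disk contains both endpoints, so this is the minimum enclosing circle.
Diameter = 2r = 2√(15.25) ≈ 7.810.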